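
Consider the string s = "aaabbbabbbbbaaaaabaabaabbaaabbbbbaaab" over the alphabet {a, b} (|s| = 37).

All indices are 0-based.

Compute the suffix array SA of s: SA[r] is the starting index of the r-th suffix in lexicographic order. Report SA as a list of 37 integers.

[12, 13, 33, 14, 0, 25, 34, 15, 18, 21, 1, 26, 35, 16, 19, 22, 2, 6, 27, 36, 11, 32, 24, 17, 20, 5, 10, 31, 23, 4, 9, 30, 3, 8, 29, 7, 28]

sorted suffixes:
  #0 SA[0]=12  'aaaaabaabaabbaaabbbbbaaab'
  #1 SA[1]=13  'aaaabaabaabbaaabbbbbaaab'
  #2 SA[2]=33  'aaab'
  #3 SA[3]=14  'aaabaabaabbaaabbbbbaaab'
  #4 SA[4]=0  'aaabbbabbbbbaaaaabaabaabbaaabbbbbaaab'
  #5 SA[5]=25  'aaabbbbbaaab'
  #6 SA[6]=34  'aab'
  #7 SA[7]=15  'aabaabaabbaaabbbbbaaab'
  #8 SA[8]=18  'aabaabbaaabbbbbaaab'
  #9 SA[9]=21  'aabbaaabbbbbaaab'
  #10 SA[10]=1  'aabbbabbbbbaaaaabaabaabbaaabbbbbaaab'
  #11 SA[11]=26  'aabbbbbaaab'
  #12 SA[12]=35  'ab'
  #13 SA[13]=16  'abaabaabbaaabbbbbaaab'
  #14 SA[14]=19  'abaabbaaabbbbbaaab'
  #15 SA[15]=22  'abbaaabbbbbaaab'
  #16 SA[16]=2  'abbbabbbbbaaaaabaabaabbaaabbbbbaaab'
  #17 SA[17]=6  'abbbbbaaaaabaabaabbaaabbbbbaaab'
  #18 SA[18]=27  'abbbbbaaab'
  #19 SA[19]=36  'b'
  #20 SA[20]=11  'baaaaabaabaabbaaabbbbbaaab'
  #21 SA[21]=32  'baaab'
  #22 SA[22]=24  'baaabbbbbaaab'
  #23 SA[23]=17  'baabaabbaaabbbbbaaab'
  #24 SA[24]=20  'baabbaaabbbbbaaab'
  #25 SA[25]=5  'babbbbbaaaaabaabaabbaaabbbbbaaab'
  #26 SA[26]=10  'bbaaaaabaabaabbaaabbbbbaaab'
  #27 SA[27]=31  'bbaaab'
  #28 SA[28]=23  'bbaaabbbbbaaab'
  #29 SA[29]=4  'bbabbbbbaaaaabaabaabbaaabbbbbaaab'
  #30 SA[30]=9  'bbbaaaaabaabaabbaaabbbbbaaab'
  #31 SA[31]=30  'bbbaaab'
  #32 SA[32]=3  'bbbabbbbbaaaaabaabaabbaaabbbbbaaab'
  #33 SA[33]=8  'bbbbaaaaabaabaabbaaabbbbbaaab'
  #34 SA[34]=29  'bbbbaaab'
  #35 SA[35]=7  'bbbbbaaaaabaabaabbaaabbbbbaaab'
  #36 SA[36]=28  'bbbbbaaab'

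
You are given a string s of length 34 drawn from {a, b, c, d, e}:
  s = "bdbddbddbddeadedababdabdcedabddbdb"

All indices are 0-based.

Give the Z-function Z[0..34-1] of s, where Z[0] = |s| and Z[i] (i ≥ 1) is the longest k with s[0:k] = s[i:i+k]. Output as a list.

[34, 0, 2, 0, 0, 2, 0, 0, 2, 0, 0, 0, 0, 0, 0, 0, 0, 1, 0, 2, 0, 0, 2, 0, 0, 0, 0, 0, 2, 0, 0, 3, 0, 1]

Z[0]=34
i=1: fresh scan; Z[1]=0
i=2: fresh scan; Z[2]=2 grow→box=[2,4)
i=3: min(r-i=1, Z[1]=0)=0; Z[3]=0
i=4: fresh scan; Z[4]=0
i=5: fresh scan; Z[5]=2 grow→box=[5,7)
i=6: min(r-i=1, Z[1]=0)=0; Z[6]=0
i=7: fresh scan; Z[7]=0
i=8: fresh scan; Z[8]=2 grow→box=[8,10)
i=9: min(r-i=1, Z[1]=0)=0; Z[9]=0
i=10: fresh scan; Z[10]=0
i=11: fresh scan; Z[11]=0
i=12: fresh scan; Z[12]=0
i=13: fresh scan; Z[13]=0
i=14: fresh scan; Z[14]=0
i=15: fresh scan; Z[15]=0
i=16: fresh scan; Z[16]=0
i=17: fresh scan; Z[17]=1 grow→box=[17,18)
i=18: fresh scan; Z[18]=0
i=19: fresh scan; Z[19]=2 grow→box=[19,21)
i=20: min(r-i=1, Z[1]=0)=0; Z[20]=0
i=21: fresh scan; Z[21]=0
i=22: fresh scan; Z[22]=2 grow→box=[22,24)
i=23: min(r-i=1, Z[1]=0)=0; Z[23]=0
i=24: fresh scan; Z[24]=0
i=25: fresh scan; Z[25]=0
i=26: fresh scan; Z[26]=0
i=27: fresh scan; Z[27]=0
i=28: fresh scan; Z[28]=2 grow→box=[28,30)
i=29: min(r-i=1, Z[1]=0)=0; Z[29]=0
i=30: fresh scan; Z[30]=0
i=31: fresh scan; Z[31]=3 grow→box=[31,34)
i=32: min(r-i=2, Z[1]=0)=0; Z[32]=0
i=33: min(r-i=1, Z[2]=2)=1; Z[33]=1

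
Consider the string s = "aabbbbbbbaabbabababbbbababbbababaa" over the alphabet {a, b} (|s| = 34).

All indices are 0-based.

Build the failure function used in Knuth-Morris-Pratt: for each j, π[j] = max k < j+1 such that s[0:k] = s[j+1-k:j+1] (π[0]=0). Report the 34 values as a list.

π[0] = 0
j=1 s[j]='a': π[1]=1 (border 'a')
j=2 s[j]='b': k: 1→0; π[2]=0 (border '')
j=3 s[j]='b': π[3]=0 (border '')
j=4 s[j]='b': π[4]=0 (border '')
j=5 s[j]='b': π[5]=0 (border '')
j=6 s[j]='b': π[6]=0 (border '')
j=7 s[j]='b': π[7]=0 (border '')
j=8 s[j]='b': π[8]=0 (border '')
j=9 s[j]='a': π[9]=1 (border 'a')
j=10 s[j]='a': π[10]=2 (border 'aa')
j=11 s[j]='b': π[11]=3 (border 'aab')
j=12 s[j]='b': π[12]=4 (border 'aabb')
j=13 s[j]='a': k: 4→0; π[13]=1 (border 'a')
j=14 s[j]='b': k: 1→0; π[14]=0 (border '')
j=15 s[j]='a': π[15]=1 (border 'a')
j=16 s[j]='b': k: 1→0; π[16]=0 (border '')
j=17 s[j]='a': π[17]=1 (border 'a')
j=18 s[j]='b': k: 1→0; π[18]=0 (border '')
j=19 s[j]='b': π[19]=0 (border '')
j=20 s[j]='b': π[20]=0 (border '')
j=21 s[j]='b': π[21]=0 (border '')
j=22 s[j]='a': π[22]=1 (border 'a')
j=23 s[j]='b': k: 1→0; π[23]=0 (border '')
j=24 s[j]='a': π[24]=1 (border 'a')
j=25 s[j]='b': k: 1→0; π[25]=0 (border '')
j=26 s[j]='b': π[26]=0 (border '')
j=27 s[j]='b': π[27]=0 (border '')
j=28 s[j]='a': π[28]=1 (border 'a')
j=29 s[j]='b': k: 1→0; π[29]=0 (border '')
j=30 s[j]='a': π[30]=1 (border 'a')
j=31 s[j]='b': k: 1→0; π[31]=0 (border '')
j=32 s[j]='a': π[32]=1 (border 'a')
j=33 s[j]='a': π[33]=2 (border 'aa')

[0, 1, 0, 0, 0, 0, 0, 0, 0, 1, 2, 3, 4, 1, 0, 1, 0, 1, 0, 0, 0, 0, 1, 0, 1, 0, 0, 0, 1, 0, 1, 0, 1, 2]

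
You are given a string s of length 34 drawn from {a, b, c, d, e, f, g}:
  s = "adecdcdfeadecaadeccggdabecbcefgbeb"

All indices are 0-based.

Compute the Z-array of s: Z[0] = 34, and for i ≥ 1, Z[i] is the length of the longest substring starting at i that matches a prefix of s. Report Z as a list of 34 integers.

[34, 0, 0, 0, 0, 0, 0, 0, 0, 4, 0, 0, 0, 1, 4, 0, 0, 0, 0, 0, 0, 0, 1, 0, 0, 0, 0, 0, 0, 0, 0, 0, 0, 0]

Z[0]=34
i=1: outside box; Z[1]=0
i=2: outside box; Z[2]=0
i=3: outside box; Z[3]=0
i=4: outside box; Z[4]=0
i=5: outside box; Z[5]=0
i=6: outside box; Z[6]=0
i=7: outside box; Z[7]=0
i=8: outside box; Z[8]=0
i=9: outside box; Z[9]=4 scan→box=[9,13)
i=10: min(r-i=3, Z[1]=0)=0; Z[10]=0
i=11: min(r-i=2, Z[2]=0)=0; Z[11]=0
i=12: min(r-i=1, Z[3]=0)=0; Z[12]=0
i=13: outside box; Z[13]=1 scan→box=[13,14)
i=14: outside box; Z[14]=4 scan→box=[14,18)
i=15: min(r-i=3, Z[1]=0)=0; Z[15]=0
i=16: min(r-i=2, Z[2]=0)=0; Z[16]=0
i=17: min(r-i=1, Z[3]=0)=0; Z[17]=0
i=18: outside box; Z[18]=0
i=19: outside box; Z[19]=0
i=20: outside box; Z[20]=0
i=21: outside box; Z[21]=0
i=22: outside box; Z[22]=1 scan→box=[22,23)
i=23: outside box; Z[23]=0
i=24: outside box; Z[24]=0
i=25: outside box; Z[25]=0
i=26: outside box; Z[26]=0
i=27: outside box; Z[27]=0
i=28: outside box; Z[28]=0
i=29: outside box; Z[29]=0
i=30: outside box; Z[30]=0
i=31: outside box; Z[31]=0
i=32: outside box; Z[32]=0
i=33: outside box; Z[33]=0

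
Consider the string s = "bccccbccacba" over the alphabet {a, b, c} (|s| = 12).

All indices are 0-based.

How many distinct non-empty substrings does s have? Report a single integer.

sorted suffixes:
  #0 SA[0]=11  'a'
  #1 SA[1]=8  'acba'
  #2 SA[2]=10  'ba'
  #3 SA[3]=5  'bccacba'
  #4 SA[4]=0  'bccccbccacba'
  #5 SA[5]=7  'cacba'
  #6 SA[6]=9  'cba'
  #7 SA[7]=4  'cbccacba'
  #8 SA[8]=6  'ccacba'
  #9 SA[9]=3  'ccbccacba'
  #10 SA[10]=2  'cccbccacba'
  #11 SA[11]=1  'ccccbccacba'

SA = [11, 8, 10, 5, 0, 7, 9, 4, 6, 3, 2, 1]
[i] adj suffixes → lcp
  [1] 11/8 → 1 ('a')
  [2] 8/10 → 0 ('')
  [3] 10/5 → 1 ('b')
  [4] 5/0 → 3 ('bcc')
  [5] 0/7 → 0 ('')
  [6] 7/9 → 1 ('c')
  [7] 9/4 → 2 ('cb')
  [8] 4/6 → 1 ('c')
  [9] 6/3 → 2 ('cc')
  [10] 3/2 → 2 ('cc')
  [11] 2/1 → 3 ('ccc')

n(n+1)/2 = 12·13/2 = 78
Σ LCP = 0 + 1 + 0 + 1 + 3 + 0 + 1 + 2 + 1 + 2 + 2 + 3 = 16
distinct = 78 − 16 = 62

62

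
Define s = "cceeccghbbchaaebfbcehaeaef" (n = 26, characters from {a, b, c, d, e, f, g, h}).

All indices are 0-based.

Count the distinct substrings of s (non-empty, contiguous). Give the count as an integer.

326

rank | idx | suffix
   0 |  12 | aaebfbcehaeaef
   1 |  21 | aeaef
   2 |  13 | aebfbcehaeaef
   3 |  23 | aef
   4 |   8 | bbchaaebfbcehaeaef
   5 |  17 | bcehaeaef
   6 |   9 | bchaaebfbcehaeaef
   7 |  15 | bfbcehaeaef
   8 |   0 | cceeccghbbchaaebfbcehaeaef
   9 |   4 | ccghbbchaaebfbcehaeaef
  10 |   1 | ceeccghbbchaaebfbcehaeaef
  11 |  18 | cehaeaef
  12 |   5 | cghbbchaaebfbcehaeaef
  13 |  10 | chaaebfbcehaeaef
  14 |  22 | eaef
  15 |  14 | ebfbcehaeaef
  16 |   3 | eccghbbchaaebfbcehaeaef
  17 |   2 | eeccghbbchaaebfbcehaeaef
  18 |  24 | ef
  19 |  19 | ehaeaef
  20 |  25 | f
  21 |  16 | fbcehaeaef
  22 |   6 | ghbbchaaebfbcehaeaef
  23 |  11 | haaebfbcehaeaef
  24 |  20 | haeaef
  25 |   7 | hbbchaaebfbcehaeaef

SA = [12, 21, 13, 23, 8, 17, 9, 15, 0, 4, 1, 18, 5, 10, 22, 14, 3, 2, 24, 19, 25, 16, 6, 11, 20, 7]
i: (SA[i-1],SA[i]) lcp shared
  1: (12,21) 1 'a'
  2: (21,13) 2 'ae'
  3: (13,23) 2 'ae'
  4: (23,8) 0 ''
  5: (8,17) 1 'b'
  6: (17,9) 2 'bc'
  7: (9,15) 1 'b'
  8: (15,0) 0 ''
  9: (0,4) 2 'cc'
  10: (4,1) 1 'c'
  11: (1,18) 2 'ce'
  12: (18,5) 1 'c'
  13: (5,10) 1 'c'
  14: (10,22) 0 ''
  15: (22,14) 1 'e'
  16: (14,3) 1 'e'
  17: (3,2) 1 'e'
  18: (2,24) 1 'e'
  19: (24,19) 1 'e'
  20: (19,25) 0 ''
  21: (25,16) 1 'f'
  22: (16,6) 0 ''
  23: (6,11) 0 ''
  24: (11,20) 2 'ha'
  25: (20,7) 1 'h'

n(n+1)/2 = 26·27/2 = 351
Σ LCP = 0 + 1 + 2 + 2 + 0 + 1 + 2 + 1 + 0 + 2 + 1 + 2 + 1 + 1 + 0 + 1 + 1 + 1 + 1 + 1 + 0 + 1 + 0 + 0 + 2 + 1 = 25
distinct = 351 − 25 = 326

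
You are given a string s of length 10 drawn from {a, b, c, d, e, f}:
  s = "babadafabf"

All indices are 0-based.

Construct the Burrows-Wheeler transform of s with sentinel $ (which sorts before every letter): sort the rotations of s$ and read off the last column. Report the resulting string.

rank  rotation     last
    0  $babadafabf  f
    1  abadafabf$b  b
    2  abf$babadaf  f
    3  adafabf$bab  b
    4  afabf$babad  d
    5  babadafabf$  $
    6  badafabf$ba  a
    7  bf$babadafa  a
    8  dafabf$baba  a
    9  f$babadafab  b
   10  fabf$babada  a

fbfbd$aaaba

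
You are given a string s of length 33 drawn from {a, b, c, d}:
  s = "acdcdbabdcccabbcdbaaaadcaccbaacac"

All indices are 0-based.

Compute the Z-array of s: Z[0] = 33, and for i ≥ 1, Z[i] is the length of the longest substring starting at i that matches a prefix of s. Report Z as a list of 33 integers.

[33, 0, 0, 0, 0, 0, 1, 0, 0, 0, 0, 0, 1, 0, 0, 0, 0, 0, 1, 1, 1, 1, 0, 0, 2, 0, 0, 0, 1, 2, 0, 2, 0]

Z[0]=33
i=1: fresh scan; Z[1]=0
i=2: fresh scan; Z[2]=0
i=3: fresh scan; Z[3]=0
i=4: fresh scan; Z[4]=0
i=5: fresh scan; Z[5]=0
i=6: fresh scan; Z[6]=1 scan→box=[6,7)
i=7: fresh scan; Z[7]=0
i=8: fresh scan; Z[8]=0
i=9: fresh scan; Z[9]=0
i=10: fresh scan; Z[10]=0
i=11: fresh scan; Z[11]=0
i=12: fresh scan; Z[12]=1 scan→box=[12,13)
i=13: fresh scan; Z[13]=0
i=14: fresh scan; Z[14]=0
i=15: fresh scan; Z[15]=0
i=16: fresh scan; Z[16]=0
i=17: fresh scan; Z[17]=0
i=18: fresh scan; Z[18]=1 scan→box=[18,19)
i=19: fresh scan; Z[19]=1 scan→box=[19,20)
i=20: fresh scan; Z[20]=1 scan→box=[20,21)
i=21: fresh scan; Z[21]=1 scan→box=[21,22)
i=22: fresh scan; Z[22]=0
i=23: fresh scan; Z[23]=0
i=24: fresh scan; Z[24]=2 scan→box=[24,26)
i=25: min(r-i=1, Z[1]=0)=0; Z[25]=0
i=26: fresh scan; Z[26]=0
i=27: fresh scan; Z[27]=0
i=28: fresh scan; Z[28]=1 scan→box=[28,29)
i=29: fresh scan; Z[29]=2 scan→box=[29,31)
i=30: min(r-i=1, Z[1]=0)=0; Z[30]=0
i=31: fresh scan; Z[31]=2 scan→box=[31,33)
i=32: min(r-i=1, Z[1]=0)=0; Z[32]=0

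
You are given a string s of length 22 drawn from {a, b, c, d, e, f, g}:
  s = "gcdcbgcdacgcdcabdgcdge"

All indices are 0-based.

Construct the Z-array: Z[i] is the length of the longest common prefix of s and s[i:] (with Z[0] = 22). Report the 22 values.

Z[0]=22
i=1: i≥r, start 0; Z[1]=0
i=2: i≥r, start 0; Z[2]=0
i=3: i≥r, start 0; Z[3]=0
i=4: i≥r, start 0; Z[4]=0
i=5: i≥r, start 0; Z[5]=3 scan→box=[5,8)
i=6: min(r-i=2, Z[1]=0)=0; Z[6]=0
i=7: min(r-i=1, Z[2]=0)=0; Z[7]=0
i=8: i≥r, start 0; Z[8]=0
i=9: i≥r, start 0; Z[9]=0
i=10: i≥r, start 0; Z[10]=4 scan→box=[10,14)
i=11: min(r-i=3, Z[1]=0)=0; Z[11]=0
i=12: min(r-i=2, Z[2]=0)=0; Z[12]=0
i=13: min(r-i=1, Z[3]=0)=0; Z[13]=0
i=14: i≥r, start 0; Z[14]=0
i=15: i≥r, start 0; Z[15]=0
i=16: i≥r, start 0; Z[16]=0
i=17: i≥r, start 0; Z[17]=3 scan→box=[17,20)
i=18: min(r-i=2, Z[1]=0)=0; Z[18]=0
i=19: min(r-i=1, Z[2]=0)=0; Z[19]=0
i=20: i≥r, start 0; Z[20]=1 scan→box=[20,21)
i=21: i≥r, start 0; Z[21]=0

[22, 0, 0, 0, 0, 3, 0, 0, 0, 0, 4, 0, 0, 0, 0, 0, 0, 3, 0, 0, 1, 0]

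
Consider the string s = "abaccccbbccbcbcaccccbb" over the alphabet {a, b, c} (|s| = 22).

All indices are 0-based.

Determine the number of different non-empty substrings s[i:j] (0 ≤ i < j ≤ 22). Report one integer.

203

sorted suffixes:
  #0 SA[0]=0  'abaccccbbccbcbcaccccbb'
  #1 SA[1]=15  'accccbb'
  #2 SA[2]=2  'accccbbccbcbcaccccbb'
  #3 SA[3]=21  'b'
  #4 SA[4]=1  'baccccbbccbcbcaccccbb'
  #5 SA[5]=20  'bb'
  #6 SA[6]=7  'bbccbcbcaccccbb'
  #7 SA[7]=13  'bcaccccbb'
  #8 SA[8]=11  'bcbcaccccbb'
  #9 SA[9]=8  'bccbcbcaccccbb'
  #10 SA[10]=14  'caccccbb'
  #11 SA[11]=19  'cbb'
  #12 SA[12]=6  'cbbccbcbcaccccbb'
  #13 SA[13]=12  'cbcaccccbb'
  #14 SA[14]=10  'cbcbcaccccbb'
  #15 SA[15]=18  'ccbb'
  #16 SA[16]=5  'ccbbccbcbcaccccbb'
  #17 SA[17]=9  'ccbcbcaccccbb'
  #18 SA[18]=17  'cccbb'
  #19 SA[19]=4  'cccbbccbcbcaccccbb'
  #20 SA[20]=16  'ccccbb'
  #21 SA[21]=3  'ccccbbccbcbcaccccbb'

SA = [0, 15, 2, 21, 1, 20, 7, 13, 11, 8, 14, 19, 6, 12, 10, 18, 5, 9, 17, 4, 16, 3]
i: (SA[i-1],SA[i]) lcp shared
  1: (0,15) 1 'a'
  2: (15,2) 7 'accccbb'
  3: (2,21) 0 ''
  4: (21,1) 1 'b'
  5: (1,20) 1 'b'
  6: (20,7) 2 'bb'
  7: (7,13) 1 'b'
  8: (13,11) 2 'bc'
  9: (11,8) 2 'bc'
  10: (8,14) 0 ''
  11: (14,19) 1 'c'
  12: (19,6) 3 'cbb'
  13: (6,12) 2 'cb'
  14: (12,10) 3 'cbc'
  15: (10,18) 1 'c'
  16: (18,5) 4 'ccbb'
  17: (5,9) 3 'ccb'
  18: (9,17) 2 'cc'
  19: (17,4) 5 'cccbb'
  20: (4,16) 3 'ccc'
  21: (16,3) 6 'ccccbb'

n(n+1)/2 = 22·23/2 = 253
Σ LCP = 0 + 1 + 7 + 0 + 1 + 1 + 2 + 1 + 2 + 2 + 0 + 1 + 3 + 2 + 3 + 1 + 4 + 3 + 2 + 5 + 3 + 6 = 50
distinct = 253 − 50 = 203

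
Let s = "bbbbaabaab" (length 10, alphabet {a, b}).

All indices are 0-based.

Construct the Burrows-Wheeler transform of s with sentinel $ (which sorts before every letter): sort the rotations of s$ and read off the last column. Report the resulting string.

rank  rotation     last
    0  $bbbbaabaab  b
    1  aab$bbbbaab  b
    2  aabaab$bbbb  b
    3  ab$bbbbaaba  a
    4  abaab$bbbba  a
    5  b$bbbbaabaa  a
    6  baab$bbbbaa  a
    7  baabaab$bbb  b
    8  bbaabaab$bb  b
    9  bbbaabaab$b  b
   10  bbbbaabaab$  $

bbbaaaabbb$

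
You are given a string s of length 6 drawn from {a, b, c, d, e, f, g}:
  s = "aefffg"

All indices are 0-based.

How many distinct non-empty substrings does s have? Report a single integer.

rank | idx | suffix
   0 |   0 | aefffg
   1 |   1 | efffg
   2 |   2 | fffg
   3 |   3 | ffg
   4 |   4 | fg
   5 |   5 | g

SA = [0, 1, 2, 3, 4, 5]
i: (SA[i-1],SA[i]) lcp shared
  1: (0,1) 0 ''
  2: (1,2) 0 ''
  3: (2,3) 2 'ff'
  4: (3,4) 1 'f'
  5: (4,5) 0 ''

n(n+1)/2 = 6·7/2 = 21
Σ LCP = 0 + 0 + 0 + 2 + 1 + 0 = 3
distinct = 21 − 3 = 18

18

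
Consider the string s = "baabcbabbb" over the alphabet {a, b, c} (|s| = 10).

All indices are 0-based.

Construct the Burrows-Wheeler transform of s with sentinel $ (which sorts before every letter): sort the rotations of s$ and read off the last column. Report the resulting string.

rank  rotation     last
    0  $baabcbabbb  b
    1  aabcbabbb$b  b
    2  abbb$baabcb  b
    3  abcbabbb$ba  a
    4  b$baabcbabb  b
    5  baabcbabbb$  $
    6  babbb$baabc  c
    7  bb$baabcbab  b
    8  bbb$baabcba  a
    9  bcbabbb$baa  a
   10  cbabbb$baab  b

bbbab$cbaab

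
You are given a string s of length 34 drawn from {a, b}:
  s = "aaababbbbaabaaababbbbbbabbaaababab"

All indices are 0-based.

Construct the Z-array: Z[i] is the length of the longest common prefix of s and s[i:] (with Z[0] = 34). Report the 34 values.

Z[0]=34
i=1: outside box; Z[1]=2 extend→box=[1,3)
i=2: min(r-i=1, Z[1]=2)=1; Z[2]=1
i=3: outside box; Z[3]=0
i=4: outside box; Z[4]=1 extend→box=[4,5)
i=5: outside box; Z[5]=0
i=6: outside box; Z[6]=0
i=7: outside box; Z[7]=0
i=8: outside box; Z[8]=0
i=9: outside box; Z[9]=2 extend→box=[9,11)
i=10: min(r-i=1, Z[1]=2)=1; Z[10]=1
i=11: outside box; Z[11]=0
i=12: outside box; Z[12]=9 extend→box=[12,21)
i=13: min(r-i=8, Z[1]=2)=2; Z[13]=2
i=14: min(r-i=7, Z[2]=1)=1; Z[14]=1
i=15: min(r-i=6, Z[3]=0)=0; Z[15]=0
i=16: min(r-i=5, Z[4]=1)=1; Z[16]=1
i=17: min(r-i=4, Z[5]=0)=0; Z[17]=0
i=18: min(r-i=3, Z[6]=0)=0; Z[18]=0
i=19: min(r-i=2, Z[7]=0)=0; Z[19]=0
i=20: min(r-i=1, Z[8]=0)=0; Z[20]=0
i=21: outside box; Z[21]=0
i=22: outside box; Z[22]=0
i=23: outside box; Z[23]=1 extend→box=[23,24)
i=24: outside box; Z[24]=0
i=25: outside box; Z[25]=0
i=26: outside box; Z[26]=6 extend→box=[26,32)
i=27: min(r-i=5, Z[1]=2)=2; Z[27]=2
i=28: min(r-i=4, Z[2]=1)=1; Z[28]=1
i=29: min(r-i=3, Z[3]=0)=0; Z[29]=0
i=30: min(r-i=2, Z[4]=1)=1; Z[30]=1
i=31: min(r-i=1, Z[5]=0)=0; Z[31]=0
i=32: outside box; Z[32]=1 extend→box=[32,33)
i=33: outside box; Z[33]=0

[34, 2, 1, 0, 1, 0, 0, 0, 0, 2, 1, 0, 9, 2, 1, 0, 1, 0, 0, 0, 0, 0, 0, 1, 0, 0, 6, 2, 1, 0, 1, 0, 1, 0]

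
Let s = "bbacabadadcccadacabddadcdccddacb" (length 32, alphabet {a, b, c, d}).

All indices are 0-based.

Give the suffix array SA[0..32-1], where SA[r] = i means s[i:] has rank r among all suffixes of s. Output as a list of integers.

[4, 17, 2, 15, 29, 13, 6, 8, 21, 31, 1, 5, 0, 18, 3, 16, 12, 30, 11, 10, 25, 23, 26, 14, 28, 7, 20, 9, 24, 22, 27, 19]

sorted suffixes:
  #0 SA[0]=4  'abadadcccadacabddadcdccddacb'
  #1 SA[1]=17  'abddadcdccddacb'
  #2 SA[2]=2  'acabadadcccadacabddadcdccddacb'
  #3 SA[3]=15  'acabddadcdccddacb'
  #4 SA[4]=29  'acb'
  #5 SA[5]=13  'adacabddadcdccddacb'
  #6 SA[6]=6  'adadcccadacabddadcdccddacb'
  #7 SA[7]=8  'adcccadacabddadcdccddacb'
  #8 SA[8]=21  'adcdccddacb'
  #9 SA[9]=31  'b'
  #10 SA[10]=1  'bacabadadcccadacabddadcdccddacb'
  #11 SA[11]=5  'badadcccadacabddadcdccddacb'
  #12 SA[12]=0  'bbacabadadcccadacabddadcdccddacb'
  #13 SA[13]=18  'bddadcdccddacb'
  #14 SA[14]=3  'cabadadcccadacabddadcdccddacb'
  #15 SA[15]=16  'cabddadcdccddacb'
  #16 SA[16]=12  'cadacabddadcdccddacb'
  #17 SA[17]=30  'cb'
  #18 SA[18]=11  'ccadacabddadcdccddacb'
  #19 SA[19]=10  'cccadacabddadcdccddacb'
  #20 SA[20]=25  'ccddacb'
  #21 SA[21]=23  'cdccddacb'
  #22 SA[22]=26  'cddacb'
  #23 SA[23]=14  'dacabddadcdccddacb'
  #24 SA[24]=28  'dacb'
  #25 SA[25]=7  'dadcccadacabddadcdccddacb'
  #26 SA[26]=20  'dadcdccddacb'
  #27 SA[27]=9  'dcccadacabddadcdccddacb'
  #28 SA[28]=24  'dccddacb'
  #29 SA[29]=22  'dcdccddacb'
  #30 SA[30]=27  'ddacb'
  #31 SA[31]=19  'ddadcdccddacb'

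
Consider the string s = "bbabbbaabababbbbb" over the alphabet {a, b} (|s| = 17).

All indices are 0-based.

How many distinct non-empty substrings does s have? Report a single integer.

rank→(start, suffix):
  0 → (6, 'aabababbbbb')
  1 → (7, 'abababbbbb')
  2 → (9, 'ababbbbb')
  3 → (2, 'abbbaabababbbbb')
  4 → (11, 'abbbbb')
  5 → (16, 'b')
  6 → (5, 'baabababbbbb')
  7 → (8, 'bababbbbb')
  8 → (1, 'babbbaabababbbbb')
  9 → (10, 'babbbbb')
  10 → (15, 'bb')
  11 → (4, 'bbaabababbbbb')
  12 → (0, 'bbabbbaabababbbbb')
  13 → (14, 'bbb')
  14 → (3, 'bbbaabababbbbb')
  15 → (13, 'bbbb')
  16 → (12, 'bbbbb')

SA = [6, 7, 9, 2, 11, 16, 5, 8, 1, 10, 15, 4, 0, 14, 3, 13, 12]
rank  pair      lcp
   1  s[6:],s[7:]  1  'a'
   2  s[7:],s[9:]  4  'abab'
   3  s[9:],s[2:]  2  'ab'
   4  s[2:],s[11:]  4  'abbb'
   5  s[11:],s[16:]  0  ''
   6  s[16:],s[5:]  1  'b'
   7  s[5:],s[8:]  2  'ba'
   8  s[8:],s[1:]  3  'bab'
   9  s[1:],s[10:]  5  'babbb'
  10  s[10:],s[15:]  1  'b'
  11  s[15:],s[4:]  2  'bb'
  12  s[4:],s[0:]  3  'bba'
  13  s[0:],s[14:]  2  'bb'
  14  s[14:],s[3:]  3  'bbb'
  15  s[3:],s[13:]  3  'bbb'
  16  s[13:],s[12:]  4  'bbbb'

n(n+1)/2 = 17·18/2 = 153
Σ LCP = 0 + 1 + 4 + 2 + 4 + 0 + 1 + 2 + 3 + 5 + 1 + 2 + 3 + 2 + 3 + 3 + 4 = 40
distinct = 153 − 40 = 113

113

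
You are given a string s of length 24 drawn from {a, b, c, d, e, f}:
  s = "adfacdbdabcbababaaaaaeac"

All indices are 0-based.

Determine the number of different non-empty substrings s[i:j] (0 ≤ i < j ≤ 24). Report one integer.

268

rank | idx | suffix
   0 |  16 | aaaaaeac
   1 |  17 | aaaaeac
   2 |  18 | aaaeac
   3 |  19 | aaeac
   4 |  14 | abaaaaaeac
   5 |  12 | ababaaaaaeac
   6 |   8 | abcbababaaaaaeac
   7 |  22 | ac
   8 |   3 | acdbdabcbababaaaaaeac
   9 |   0 | adfacdbdabcbababaaaaaeac
  10 |  20 | aeac
  11 |  15 | baaaaaeac
  12 |  13 | babaaaaaeac
  13 |  11 | bababaaaaaeac
  14 |   9 | bcbababaaaaaeac
  15 |   6 | bdabcbababaaaaaeac
  16 |  23 | c
  17 |  10 | cbababaaaaaeac
  18 |   4 | cdbdabcbababaaaaaeac
  19 |   7 | dabcbababaaaaaeac
  20 |   5 | dbdabcbababaaaaaeac
  21 |   1 | dfacdbdabcbababaaaaaeac
  22 |  21 | eac
  23 |   2 | facdbdabcbababaaaaaeac

SA = [16, 17, 18, 19, 14, 12, 8, 22, 3, 0, 20, 15, 13, 11, 9, 6, 23, 10, 4, 7, 5, 1, 21, 2]
rank  pair      lcp
   1  s[16:],s[17:]  4  'aaaa'
   2  s[17:],s[18:]  3  'aaa'
   3  s[18:],s[19:]  2  'aa'
   4  s[19:],s[14:]  1  'a'
   5  s[14:],s[12:]  3  'aba'
   6  s[12:],s[8:]  2  'ab'
   7  s[8:],s[22:]  1  'a'
   8  s[22:],s[3:]  2  'ac'
   9  s[3:],s[0:]  1  'a'
  10  s[0:],s[20:]  1  'a'
  11  s[20:],s[15:]  0  ''
  12  s[15:],s[13:]  2  'ba'
  13  s[13:],s[11:]  4  'baba'
  14  s[11:],s[9:]  1  'b'
  15  s[9:],s[6:]  1  'b'
  16  s[6:],s[23:]  0  ''
  17  s[23:],s[10:]  1  'c'
  18  s[10:],s[4:]  1  'c'
  19  s[4:],s[7:]  0  ''
  20  s[7:],s[5:]  1  'd'
  21  s[5:],s[1:]  1  'd'
  22  s[1:],s[21:]  0  ''
  23  s[21:],s[2:]  0  ''

n(n+1)/2 = 24·25/2 = 300
Σ LCP = 0 + 4 + 3 + 2 + 1 + 3 + 2 + 1 + 2 + 1 + 1 + 0 + 2 + 4 + 1 + 1 + 0 + 1 + 1 + 0 + 1 + 1 + 0 + 0 = 32
distinct = 300 − 32 = 268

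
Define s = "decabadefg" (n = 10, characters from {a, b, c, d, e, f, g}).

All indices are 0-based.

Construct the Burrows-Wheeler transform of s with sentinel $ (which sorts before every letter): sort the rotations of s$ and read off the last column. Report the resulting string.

gcbae$addef

rank  rotation     last
    0  $decabadefg  g
    1  abadefg$dec  c
    2  adefg$decab  b
    3  badefg$deca  a
    4  cabadefg$de  e
    5  decabadefg$  $
    6  defg$decaba  a
    7  ecabadefg$d  d
    8  efg$decabad  d
    9  fg$decabade  e
   10  g$decabadef  f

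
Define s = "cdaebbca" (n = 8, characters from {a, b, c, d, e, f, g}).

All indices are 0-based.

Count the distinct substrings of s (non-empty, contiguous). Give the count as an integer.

33

rank | idx | suffix
   0 |   7 | a
   1 |   2 | aebbca
   2 |   4 | bbca
   3 |   5 | bca
   4 |   6 | ca
   5 |   0 | cdaebbca
   6 |   1 | daebbca
   7 |   3 | ebbca

SA = [7, 2, 4, 5, 6, 0, 1, 3]
[i] adj suffixes → lcp
  [1] 7/2 → 1 ('a')
  [2] 2/4 → 0 ('')
  [3] 4/5 → 1 ('b')
  [4] 5/6 → 0 ('')
  [5] 6/0 → 1 ('c')
  [6] 0/1 → 0 ('')
  [7] 1/3 → 0 ('')

n(n+1)/2 = 8·9/2 = 36
Σ LCP = 0 + 1 + 0 + 1 + 0 + 1 + 0 + 0 = 3
distinct = 36 − 3 = 33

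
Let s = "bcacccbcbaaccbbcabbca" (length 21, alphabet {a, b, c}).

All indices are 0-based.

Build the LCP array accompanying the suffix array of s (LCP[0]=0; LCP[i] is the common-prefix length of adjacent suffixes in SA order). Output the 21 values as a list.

sorted suffixes:
  #0 SA[0]=20  'a'
  #1 SA[1]=9  'aaccbbcabbca'
  #2 SA[2]=16  'abbca'
  #3 SA[3]=10  'accbbcabbca'
  #4 SA[4]=2  'acccbcbaaccbbcabbca'
  #5 SA[5]=8  'baaccbbcabbca'
  #6 SA[6]=17  'bbca'
  #7 SA[7]=13  'bbcabbca'
  #8 SA[8]=18  'bca'
  #9 SA[9]=14  'bcabbca'
  #10 SA[10]=0  'bcacccbcbaaccbbcabbca'
  #11 SA[11]=6  'bcbaaccbbcabbca'
  #12 SA[12]=19  'ca'
  #13 SA[13]=15  'cabbca'
  #14 SA[14]=1  'cacccbcbaaccbbcabbca'
  #15 SA[15]=7  'cbaaccbbcabbca'
  #16 SA[16]=12  'cbbcabbca'
  #17 SA[17]=5  'cbcbaaccbbcabbca'
  #18 SA[18]=11  'ccbbcabbca'
  #19 SA[19]=4  'ccbcbaaccbbcabbca'
  #20 SA[20]=3  'cccbcbaaccbbcabbca'

SA = [20, 9, 16, 10, 2, 8, 17, 13, 18, 14, 0, 6, 19, 15, 1, 7, 12, 5, 11, 4, 3]
[i] adj suffixes → lcp
  [1] 20/9 → 1 ('a')
  [2] 9/16 → 1 ('a')
  [3] 16/10 → 1 ('a')
  [4] 10/2 → 3 ('acc')
  [5] 2/8 → 0 ('')
  [6] 8/17 → 1 ('b')
  [7] 17/13 → 4 ('bbca')
  [8] 13/18 → 1 ('b')
  [9] 18/14 → 3 ('bca')
  [10] 14/0 → 3 ('bca')
  [11] 0/6 → 2 ('bc')
  [12] 6/19 → 0 ('')
  [13] 19/15 → 2 ('ca')
  [14] 15/1 → 2 ('ca')
  [15] 1/7 → 1 ('c')
  [16] 7/12 → 2 ('cb')
  [17] 12/5 → 2 ('cb')
  [18] 5/11 → 1 ('c')
  [19] 11/4 → 3 ('ccb')
  [20] 4/3 → 2 ('cc')

[0, 1, 1, 1, 3, 0, 1, 4, 1, 3, 3, 2, 0, 2, 2, 1, 2, 2, 1, 3, 2]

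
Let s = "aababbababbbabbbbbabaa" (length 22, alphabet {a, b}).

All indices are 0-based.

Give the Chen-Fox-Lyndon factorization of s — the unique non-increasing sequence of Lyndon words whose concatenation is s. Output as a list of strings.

emit factor 1: 'aababbababbbabbbbbab' (i=0, period=20)
emit factor 2: 'a' (i=20, period=1)
emit factor 3: 'a' (i=21, period=1)

["aababbababbbabbbbbab", "a", "a"]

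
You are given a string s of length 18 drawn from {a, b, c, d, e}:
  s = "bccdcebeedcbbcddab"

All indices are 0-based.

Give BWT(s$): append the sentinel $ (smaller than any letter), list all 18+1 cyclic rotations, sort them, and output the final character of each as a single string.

bdac$bedbcbddeccceb

rank  rotation             last
    0  $bccdcebeedcbbcddab  b
    1  ab$bccdcebeedcbbcdd  d
    2  b$bccdcebeedcbbcdda  a
    3  bbcddab$bccdcebeedc  c
    4  bccdcebeedcbbcddab$  $
    5  bcddab$bccdcebeedcb  b
    6  beedcbbcddab$bccdce  e
    7  cbbcddab$bccdcebeed  d
    8  ccdcebeedcbbcddab$b  b
    9  cdcebeedcbbcddab$bc  c
   10  cddab$bccdcebeedcbb  b
   11  cebeedcbbcddab$bccd  d
   12  dab$bccdcebeedcbbcd  d
   13  dcbbcddab$bccdcebee  e
   14  dcebeedcbbcddab$bcc  c
   15  ddab$bccdcebeedcbbc  c
   16  ebeedcbbcddab$bccdc  c
   17  edcbbcddab$bccdcebe  e
   18  eedcbbcddab$bccdceb  b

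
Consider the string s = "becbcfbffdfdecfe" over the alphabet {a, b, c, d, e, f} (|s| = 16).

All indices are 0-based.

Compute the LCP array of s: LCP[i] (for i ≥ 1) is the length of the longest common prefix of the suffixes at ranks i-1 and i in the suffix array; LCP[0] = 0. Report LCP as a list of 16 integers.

[0, 1, 1, 0, 1, 2, 0, 1, 0, 1, 2, 0, 1, 2, 1, 1]

rank | idx | suffix
   0 |   3 | bcfbffdfdecfe
   1 |   0 | becbcfbffdfdecfe
   2 |   6 | bffdfdecfe
   3 |   2 | cbcfbffdfdecfe
   4 |   4 | cfbffdfdecfe
   5 |  13 | cfe
   6 |  11 | decfe
   7 |   9 | dfdecfe
   8 |  15 | e
   9 |   1 | ecbcfbffdfdecfe
  10 |  12 | ecfe
  11 |   5 | fbffdfdecfe
  12 |  10 | fdecfe
  13 |   8 | fdfdecfe
  14 |  14 | fe
  15 |   7 | ffdfdecfe

SA = [3, 0, 6, 2, 4, 13, 11, 9, 15, 1, 12, 5, 10, 8, 14, 7]
i: (SA[i-1],SA[i]) lcp shared
  1: (3,0) 1 'b'
  2: (0,6) 1 'b'
  3: (6,2) 0 ''
  4: (2,4) 1 'c'
  5: (4,13) 2 'cf'
  6: (13,11) 0 ''
  7: (11,9) 1 'd'
  8: (9,15) 0 ''
  9: (15,1) 1 'e'
  10: (1,12) 2 'ec'
  11: (12,5) 0 ''
  12: (5,10) 1 'f'
  13: (10,8) 2 'fd'
  14: (8,14) 1 'f'
  15: (14,7) 1 'f'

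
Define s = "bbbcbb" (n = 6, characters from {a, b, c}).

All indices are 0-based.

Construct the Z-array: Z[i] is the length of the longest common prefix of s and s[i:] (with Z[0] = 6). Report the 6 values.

[6, 2, 1, 0, 2, 1]

Z[0]=6
i=1: outside box; Z[1]=2 scan→box=[1,3)
i=2: min(r-i=1, Z[1]=2)=1; Z[2]=1
i=3: outside box; Z[3]=0
i=4: outside box; Z[4]=2 scan→box=[4,6)
i=5: min(r-i=1, Z[1]=2)=1; Z[5]=1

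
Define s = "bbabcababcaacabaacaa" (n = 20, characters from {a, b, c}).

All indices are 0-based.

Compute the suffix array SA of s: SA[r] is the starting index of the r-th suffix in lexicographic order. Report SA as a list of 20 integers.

[19, 18, 15, 10, 13, 5, 7, 2, 16, 11, 14, 6, 1, 0, 8, 3, 17, 9, 12, 4]

rank→(start, suffix):
  0 → (19, 'a')
  1 → (18, 'aa')
  2 → (15, 'aacaa')
  3 → (10, 'aacabaacaa')
  4 → (13, 'abaacaa')
  5 → (5, 'ababcaacabaacaa')
  6 → (7, 'abcaacabaacaa')
  7 → (2, 'abcababcaacabaacaa')
  8 → (16, 'acaa')
  9 → (11, 'acabaacaa')
  10 → (14, 'baacaa')
  11 → (6, 'babcaacabaacaa')
  12 → (1, 'babcababcaacabaacaa')
  13 → (0, 'bbabcababcaacabaacaa')
  14 → (8, 'bcaacabaacaa')
  15 → (3, 'bcababcaacabaacaa')
  16 → (17, 'caa')
  17 → (9, 'caacabaacaa')
  18 → (12, 'cabaacaa')
  19 → (4, 'cababcaacabaacaa')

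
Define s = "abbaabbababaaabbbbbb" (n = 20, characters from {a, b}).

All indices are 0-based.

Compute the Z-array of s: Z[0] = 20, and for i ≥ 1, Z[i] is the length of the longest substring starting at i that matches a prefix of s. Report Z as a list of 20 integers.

Z[0]=20
i=1: outside box; Z[1]=0
i=2: outside box; Z[2]=0
i=3: outside box; Z[3]=1 extend→box=[3,4)
i=4: outside box; Z[4]=4 extend→box=[4,8)
i=5: min(r-i=3, Z[1]=0)=0; Z[5]=0
i=6: min(r-i=2, Z[2]=0)=0; Z[6]=0
i=7: min(r-i=1, Z[3]=1)=1; Z[7]=2 extend→box=[7,9)
i=8: min(r-i=1, Z[1]=0)=0; Z[8]=0
i=9: outside box; Z[9]=2 extend→box=[9,11)
i=10: min(r-i=1, Z[1]=0)=0; Z[10]=0
i=11: outside box; Z[11]=1 extend→box=[11,12)
i=12: outside box; Z[12]=1 extend→box=[12,13)
i=13: outside box; Z[13]=3 extend→box=[13,16)
i=14: min(r-i=2, Z[1]=0)=0; Z[14]=0
i=15: min(r-i=1, Z[2]=0)=0; Z[15]=0
i=16: outside box; Z[16]=0
i=17: outside box; Z[17]=0
i=18: outside box; Z[18]=0
i=19: outside box; Z[19]=0

[20, 0, 0, 1, 4, 0, 0, 2, 0, 2, 0, 1, 1, 3, 0, 0, 0, 0, 0, 0]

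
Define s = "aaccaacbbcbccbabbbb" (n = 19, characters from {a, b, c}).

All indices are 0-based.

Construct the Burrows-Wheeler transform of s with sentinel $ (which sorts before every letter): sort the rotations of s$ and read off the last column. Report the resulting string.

bc$baabcbbacbcccabab

rank  rotation              last
    0  $aaccaacbbcbccbabbbb  b
    1  aacbbcbccbabbbb$aacc  c
    2  aaccaacbbcbccbabbbb$  $
    3  abbbb$aaccaacbbcbccb  b
    4  acbbcbccbabbbb$aacca  a
    5  accaacbbcbccbabbbb$a  a
    6  b$aaccaacbbcbccbabbb  b
    7  babbbb$aaccaacbbcbcc  c
    8  bb$aaccaacbbcbccbabb  b
    9  bbb$aaccaacbbcbccbab  b
   10  bbbb$aaccaacbbcbccba  a
   11  bbcbccbabbbb$aaccaac  c
   12  bcbccbabbbb$aaccaacb  b
   13  bccbabbbb$aaccaacbbc  c
   14  caacbbcbccbabbbb$aac  c
   15  cbabbbb$aaccaacbbcbc  c
   16  cbbcbccbabbbb$aaccaa  a
   17  cbccbabbbb$aaccaacbb  b
   18  ccaacbbcbccbabbbb$aa  a
   19  ccbabbbb$aaccaacbbcb  b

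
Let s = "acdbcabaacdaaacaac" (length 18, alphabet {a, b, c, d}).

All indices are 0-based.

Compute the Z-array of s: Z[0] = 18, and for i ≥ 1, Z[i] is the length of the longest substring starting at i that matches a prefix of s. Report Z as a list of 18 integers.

[18, 0, 0, 0, 0, 1, 0, 1, 3, 0, 0, 1, 1, 2, 0, 1, 2, 0]

Z[0]=18
i=1: outside box; Z[1]=0
i=2: outside box; Z[2]=0
i=3: outside box; Z[3]=0
i=4: outside box; Z[4]=0
i=5: outside box; Z[5]=1 extend→box=[5,6)
i=6: outside box; Z[6]=0
i=7: outside box; Z[7]=1 extend→box=[7,8)
i=8: outside box; Z[8]=3 extend→box=[8,11)
i=9: min(r-i=2, Z[1]=0)=0; Z[9]=0
i=10: min(r-i=1, Z[2]=0)=0; Z[10]=0
i=11: outside box; Z[11]=1 extend→box=[11,12)
i=12: outside box; Z[12]=1 extend→box=[12,13)
i=13: outside box; Z[13]=2 extend→box=[13,15)
i=14: min(r-i=1, Z[1]=0)=0; Z[14]=0
i=15: outside box; Z[15]=1 extend→box=[15,16)
i=16: outside box; Z[16]=2 extend→box=[16,18)
i=17: min(r-i=1, Z[1]=0)=0; Z[17]=0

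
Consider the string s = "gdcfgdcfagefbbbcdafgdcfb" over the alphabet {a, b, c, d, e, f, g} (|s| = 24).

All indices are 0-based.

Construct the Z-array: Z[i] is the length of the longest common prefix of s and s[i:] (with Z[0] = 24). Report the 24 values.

Z[0]=24
i=1: i≥r, start 0; Z[1]=0
i=2: i≥r, start 0; Z[2]=0
i=3: i≥r, start 0; Z[3]=0
i=4: i≥r, start 0; Z[4]=4 extend→box=[4,8)
i=5: min(r-i=3, Z[1]=0)=0; Z[5]=0
i=6: min(r-i=2, Z[2]=0)=0; Z[6]=0
i=7: min(r-i=1, Z[3]=0)=0; Z[7]=0
i=8: i≥r, start 0; Z[8]=0
i=9: i≥r, start 0; Z[9]=1 extend→box=[9,10)
i=10: i≥r, start 0; Z[10]=0
i=11: i≥r, start 0; Z[11]=0
i=12: i≥r, start 0; Z[12]=0
i=13: i≥r, start 0; Z[13]=0
i=14: i≥r, start 0; Z[14]=0
i=15: i≥r, start 0; Z[15]=0
i=16: i≥r, start 0; Z[16]=0
i=17: i≥r, start 0; Z[17]=0
i=18: i≥r, start 0; Z[18]=0
i=19: i≥r, start 0; Z[19]=4 extend→box=[19,23)
i=20: min(r-i=3, Z[1]=0)=0; Z[20]=0
i=21: min(r-i=2, Z[2]=0)=0; Z[21]=0
i=22: min(r-i=1, Z[3]=0)=0; Z[22]=0
i=23: i≥r, start 0; Z[23]=0

[24, 0, 0, 0, 4, 0, 0, 0, 0, 1, 0, 0, 0, 0, 0, 0, 0, 0, 0, 4, 0, 0, 0, 0]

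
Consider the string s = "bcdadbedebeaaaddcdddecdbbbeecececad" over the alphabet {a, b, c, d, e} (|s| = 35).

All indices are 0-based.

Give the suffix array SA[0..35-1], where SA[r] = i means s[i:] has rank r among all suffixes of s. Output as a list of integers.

[11, 12, 33, 3, 13, 23, 24, 0, 9, 5, 25, 32, 1, 21, 16, 30, 28, 34, 2, 22, 4, 15, 14, 17, 18, 7, 19, 10, 8, 31, 20, 29, 27, 6, 26]

sorted suffixes:
  #0 SA[0]=11  'aaaddcdddecdbbbeecececad'
  #1 SA[1]=12  'aaddcdddecdbbbeecececad'
  #2 SA[2]=33  'ad'
  #3 SA[3]=3  'adbedebeaaaddcdddecdbbbeecececad'
  #4 SA[4]=13  'addcdddecdbbbeecececad'
  #5 SA[5]=23  'bbbeecececad'
  #6 SA[6]=24  'bbeecececad'
  #7 SA[7]=0  'bcdadbedebeaaaddcdddecdbbbeecececad'
  #8 SA[8]=9  'beaaaddcdddecdbbbeecececad'
  #9 SA[9]=5  'bedebeaaaddcdddecdbbbeecececad'
  #10 SA[10]=25  'beecececad'
  #11 SA[11]=32  'cad'
  #12 SA[12]=1  'cdadbedebeaaaddcdddecdbbbeecececad'
  #13 SA[13]=21  'cdbbbeecececad'
  #14 SA[14]=16  'cdddecdbbbeecececad'
  #15 SA[15]=30  'cecad'
  #16 SA[16]=28  'cececad'
  #17 SA[17]=34  'd'
  #18 SA[18]=2  'dadbedebeaaaddcdddecdbbbeecececad'
  #19 SA[19]=22  'dbbbeecececad'
  #20 SA[20]=4  'dbedebeaaaddcdddecdbbbeecececad'
  #21 SA[21]=15  'dcdddecdbbbeecececad'
  #22 SA[22]=14  'ddcdddecdbbbeecececad'
  #23 SA[23]=17  'dddecdbbbeecececad'
  #24 SA[24]=18  'ddecdbbbeecececad'
  #25 SA[25]=7  'debeaaaddcdddecdbbbeecececad'
  #26 SA[26]=19  'decdbbbeecececad'
  #27 SA[27]=10  'eaaaddcdddecdbbbeecececad'
  #28 SA[28]=8  'ebeaaaddcdddecdbbbeecececad'
  #29 SA[29]=31  'ecad'
  #30 SA[30]=20  'ecdbbbeecececad'
  #31 SA[31]=29  'ececad'
  #32 SA[32]=27  'ecececad'
  #33 SA[33]=6  'edebeaaaddcdddecdbbbeecececad'
  #34 SA[34]=26  'eecececad'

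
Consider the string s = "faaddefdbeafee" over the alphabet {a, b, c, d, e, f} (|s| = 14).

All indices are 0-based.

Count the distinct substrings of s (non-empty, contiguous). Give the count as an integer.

96

rank | idx | suffix
   0 |   1 | aaddefdbeafee
   1 |   2 | addefdbeafee
   2 |  10 | afee
   3 |   8 | beafee
   4 |   7 | dbeafee
   5 |   3 | ddefdbeafee
   6 |   4 | defdbeafee
   7 |  13 | e
   8 |   9 | eafee
   9 |  12 | ee
  10 |   5 | efdbeafee
  11 |   0 | faaddefdbeafee
  12 |   6 | fdbeafee
  13 |  11 | fee

SA = [1, 2, 10, 8, 7, 3, 4, 13, 9, 12, 5, 0, 6, 11]
[i] adj suffixes → lcp
  [1] 1/2 → 1 ('a')
  [2] 2/10 → 1 ('a')
  [3] 10/8 → 0 ('')
  [4] 8/7 → 0 ('')
  [5] 7/3 → 1 ('d')
  [6] 3/4 → 1 ('d')
  [7] 4/13 → 0 ('')
  [8] 13/9 → 1 ('e')
  [9] 9/12 → 1 ('e')
  [10] 12/5 → 1 ('e')
  [11] 5/0 → 0 ('')
  [12] 0/6 → 1 ('f')
  [13] 6/11 → 1 ('f')

n(n+1)/2 = 14·15/2 = 105
Σ LCP = 0 + 1 + 1 + 0 + 0 + 1 + 1 + 0 + 1 + 1 + 1 + 0 + 1 + 1 = 9
distinct = 105 − 9 = 96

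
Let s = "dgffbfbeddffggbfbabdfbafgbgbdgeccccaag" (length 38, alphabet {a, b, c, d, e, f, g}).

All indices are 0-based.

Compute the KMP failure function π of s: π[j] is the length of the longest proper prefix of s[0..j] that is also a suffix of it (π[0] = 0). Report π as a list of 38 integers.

π[0] = 0
j=1 s[j]='g': π[1]=0 (border '')
j=2 s[j]='f': π[2]=0 (border '')
j=3 s[j]='f': π[3]=0 (border '')
j=4 s[j]='b': π[4]=0 (border '')
j=5 s[j]='f': π[5]=0 (border '')
j=6 s[j]='b': π[6]=0 (border '')
j=7 s[j]='e': π[7]=0 (border '')
j=8 s[j]='d': π[8]=1 (border 'd')
j=9 s[j]='d': k: 1→0; π[9]=1 (border 'd')
j=10 s[j]='f': k: 1→0; π[10]=0 (border '')
j=11 s[j]='f': π[11]=0 (border '')
j=12 s[j]='g': π[12]=0 (border '')
j=13 s[j]='g': π[13]=0 (border '')
j=14 s[j]='b': π[14]=0 (border '')
j=15 s[j]='f': π[15]=0 (border '')
j=16 s[j]='b': π[16]=0 (border '')
j=17 s[j]='a': π[17]=0 (border '')
j=18 s[j]='b': π[18]=0 (border '')
j=19 s[j]='d': π[19]=1 (border 'd')
j=20 s[j]='f': k: 1→0; π[20]=0 (border '')
j=21 s[j]='b': π[21]=0 (border '')
j=22 s[j]='a': π[22]=0 (border '')
j=23 s[j]='f': π[23]=0 (border '')
j=24 s[j]='g': π[24]=0 (border '')
j=25 s[j]='b': π[25]=0 (border '')
j=26 s[j]='g': π[26]=0 (border '')
j=27 s[j]='b': π[27]=0 (border '')
j=28 s[j]='d': π[28]=1 (border 'd')
j=29 s[j]='g': π[29]=2 (border 'dg')
j=30 s[j]='e': k: 2→0; π[30]=0 (border '')
j=31 s[j]='c': π[31]=0 (border '')
j=32 s[j]='c': π[32]=0 (border '')
j=33 s[j]='c': π[33]=0 (border '')
j=34 s[j]='c': π[34]=0 (border '')
j=35 s[j]='a': π[35]=0 (border '')
j=36 s[j]='a': π[36]=0 (border '')
j=37 s[j]='g': π[37]=0 (border '')

[0, 0, 0, 0, 0, 0, 0, 0, 1, 1, 0, 0, 0, 0, 0, 0, 0, 0, 0, 1, 0, 0, 0, 0, 0, 0, 0, 0, 1, 2, 0, 0, 0, 0, 0, 0, 0, 0]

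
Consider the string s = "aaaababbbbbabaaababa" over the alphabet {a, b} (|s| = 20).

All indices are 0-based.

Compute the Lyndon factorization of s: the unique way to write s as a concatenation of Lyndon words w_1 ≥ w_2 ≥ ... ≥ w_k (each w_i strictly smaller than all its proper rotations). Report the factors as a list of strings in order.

emit factor 1: 'aaaababbbbbabaaabab' (i=0, period=19)
emit factor 2: 'a' (i=19, period=1)

["aaaababbbbbabaaabab", "a"]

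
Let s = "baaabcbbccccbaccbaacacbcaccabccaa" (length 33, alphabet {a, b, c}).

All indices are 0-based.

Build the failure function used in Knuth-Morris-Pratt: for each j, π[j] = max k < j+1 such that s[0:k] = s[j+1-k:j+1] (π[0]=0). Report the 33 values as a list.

π[0] = 0
j=1 s[j]='a': π[1]=0 (border '')
j=2 s[j]='a': π[2]=0 (border '')
j=3 s[j]='a': π[3]=0 (border '')
j=4 s[j]='b': π[4]=1 (border 'b')
j=5 s[j]='c': k: 1→0; π[5]=0 (border '')
j=6 s[j]='b': π[6]=1 (border 'b')
j=7 s[j]='b': k: 1→0; π[7]=1 (border 'b')
j=8 s[j]='c': k: 1→0; π[8]=0 (border '')
j=9 s[j]='c': π[9]=0 (border '')
j=10 s[j]='c': π[10]=0 (border '')
j=11 s[j]='c': π[11]=0 (border '')
j=12 s[j]='b': π[12]=1 (border 'b')
j=13 s[j]='a': π[13]=2 (border 'ba')
j=14 s[j]='c': k: 2→0; π[14]=0 (border '')
j=15 s[j]='c': π[15]=0 (border '')
j=16 s[j]='b': π[16]=1 (border 'b')
j=17 s[j]='a': π[17]=2 (border 'ba')
j=18 s[j]='a': π[18]=3 (border 'baa')
j=19 s[j]='c': k: 3→0; π[19]=0 (border '')
j=20 s[j]='a': π[20]=0 (border '')
j=21 s[j]='c': π[21]=0 (border '')
j=22 s[j]='b': π[22]=1 (border 'b')
j=23 s[j]='c': k: 1→0; π[23]=0 (border '')
j=24 s[j]='a': π[24]=0 (border '')
j=25 s[j]='c': π[25]=0 (border '')
j=26 s[j]='c': π[26]=0 (border '')
j=27 s[j]='a': π[27]=0 (border '')
j=28 s[j]='b': π[28]=1 (border 'b')
j=29 s[j]='c': k: 1→0; π[29]=0 (border '')
j=30 s[j]='c': π[30]=0 (border '')
j=31 s[j]='a': π[31]=0 (border '')
j=32 s[j]='a': π[32]=0 (border '')

[0, 0, 0, 0, 1, 0, 1, 1, 0, 0, 0, 0, 1, 2, 0, 0, 1, 2, 3, 0, 0, 0, 1, 0, 0, 0, 0, 0, 1, 0, 0, 0, 0]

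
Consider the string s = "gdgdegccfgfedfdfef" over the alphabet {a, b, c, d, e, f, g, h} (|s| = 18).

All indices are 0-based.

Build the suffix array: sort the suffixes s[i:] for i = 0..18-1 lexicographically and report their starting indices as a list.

rank | idx | suffix
   0 |   6 | ccfgfedfdfef
   1 |   7 | cfgfedfdfef
   2 |   3 | degccfgfedfdfef
   3 |  12 | dfdfef
   4 |  14 | dfef
   5 |   1 | dgdegccfgfedfdfef
   6 |  11 | edfdfef
   7 |  16 | ef
   8 |   4 | egccfgfedfdfef
   9 |  17 | f
  10 |  13 | fdfef
  11 |  10 | fedfdfef
  12 |  15 | fef
  13 |   8 | fgfedfdfef
  14 |   5 | gccfgfedfdfef
  15 |   2 | gdegccfgfedfdfef
  16 |   0 | gdgdegccfgfedfdfef
  17 |   9 | gfedfdfef

[6, 7, 3, 12, 14, 1, 11, 16, 4, 17, 13, 10, 15, 8, 5, 2, 0, 9]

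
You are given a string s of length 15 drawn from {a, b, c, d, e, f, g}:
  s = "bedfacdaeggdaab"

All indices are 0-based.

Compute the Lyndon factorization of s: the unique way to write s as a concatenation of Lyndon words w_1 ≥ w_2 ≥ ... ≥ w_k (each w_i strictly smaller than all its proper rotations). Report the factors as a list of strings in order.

["bedf", "acdaeggd", "aab"]

emit factor 1: 'bedf' (i=0, period=4)
emit factor 2: 'acdaeggd' (i=4, period=8)
emit factor 3: 'aab' (i=12, period=3)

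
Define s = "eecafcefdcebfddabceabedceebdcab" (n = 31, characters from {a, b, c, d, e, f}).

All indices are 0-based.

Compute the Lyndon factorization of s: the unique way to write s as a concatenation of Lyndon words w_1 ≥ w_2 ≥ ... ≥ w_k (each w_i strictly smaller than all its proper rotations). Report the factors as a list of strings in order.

["e", "e", "c", "afcefdcebfdd", "abceabedceebdc", "ab"]

emit factor 1: 'e' (i=0, period=1)
emit factor 2: 'e' (i=1, period=1)
emit factor 3: 'c' (i=2, period=1)
emit factor 4: 'afcefdcebfdd' (i=3, period=12)
emit factor 5: 'abceabedceebdc' (i=15, period=14)
emit factor 6: 'ab' (i=29, period=2)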